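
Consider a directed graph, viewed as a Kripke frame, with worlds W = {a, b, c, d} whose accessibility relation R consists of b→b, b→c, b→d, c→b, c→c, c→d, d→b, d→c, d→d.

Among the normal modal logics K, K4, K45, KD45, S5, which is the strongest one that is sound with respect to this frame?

Transitive (axiom 4): yes — every two-step R-path is closed by a direct edge.
Euclidean (axiom 5): yes — any two successors of a common world are R-related.
Serial (axiom D): no — a has no R-successor.
Reflexive (axiom T): no — a is not related to itself.
So F validates K, K4, K45; KD45 would additionally require R to be serial. The strongest is K45.

K45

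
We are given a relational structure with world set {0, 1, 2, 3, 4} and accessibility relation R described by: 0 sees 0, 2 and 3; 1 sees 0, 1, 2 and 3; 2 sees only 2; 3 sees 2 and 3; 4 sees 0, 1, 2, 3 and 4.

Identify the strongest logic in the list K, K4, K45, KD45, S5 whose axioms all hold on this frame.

K4

Transitive (axiom 4): yes — every two-step R-path is closed by a direct edge.
Euclidean (axiom 5): no — 0 R 2 and 0 R 3, but not 2 R 3.
Serial (axiom D): yes — every world has a successor (e.g. 0 R 0).
Reflexive (axiom T): yes — every world is R-related to itself.
So F validates K, K4; K45 would additionally require R to be Euclidean. The strongest is K4.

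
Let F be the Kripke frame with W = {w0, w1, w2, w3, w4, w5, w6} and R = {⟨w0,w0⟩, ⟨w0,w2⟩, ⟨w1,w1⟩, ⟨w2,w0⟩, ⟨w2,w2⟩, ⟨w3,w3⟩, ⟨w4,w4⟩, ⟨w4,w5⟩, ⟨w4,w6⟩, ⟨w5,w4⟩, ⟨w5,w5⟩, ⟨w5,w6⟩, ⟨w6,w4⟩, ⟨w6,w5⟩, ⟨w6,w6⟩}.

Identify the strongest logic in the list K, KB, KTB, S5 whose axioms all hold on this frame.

Symmetric (axiom B): yes — every pair in R has its reverse in R.
Reflexive (axiom T): yes — every world is R-related to itself.
Euclidean (axiom 5): yes — any two successors of a common world are R-related.
So F validates K, KB, KTB, S5. The strongest is S5.

S5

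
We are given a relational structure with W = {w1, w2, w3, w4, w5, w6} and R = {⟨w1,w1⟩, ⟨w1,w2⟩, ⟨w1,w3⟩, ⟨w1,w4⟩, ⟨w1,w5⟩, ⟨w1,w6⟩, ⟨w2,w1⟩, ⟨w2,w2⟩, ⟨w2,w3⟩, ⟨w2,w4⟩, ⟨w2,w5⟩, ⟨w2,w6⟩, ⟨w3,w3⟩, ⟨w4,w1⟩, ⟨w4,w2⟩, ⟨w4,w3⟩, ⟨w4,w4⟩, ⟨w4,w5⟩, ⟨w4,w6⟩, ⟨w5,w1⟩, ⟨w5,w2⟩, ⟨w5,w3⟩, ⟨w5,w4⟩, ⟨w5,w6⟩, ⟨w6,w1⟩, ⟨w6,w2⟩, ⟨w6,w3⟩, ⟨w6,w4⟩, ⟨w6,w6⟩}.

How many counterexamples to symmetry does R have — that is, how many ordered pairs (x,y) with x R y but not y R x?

Enumerating: (w1,w3), (w2,w3), (w4,w3), (w5,w3), (w5,w6), (w6,w3).

6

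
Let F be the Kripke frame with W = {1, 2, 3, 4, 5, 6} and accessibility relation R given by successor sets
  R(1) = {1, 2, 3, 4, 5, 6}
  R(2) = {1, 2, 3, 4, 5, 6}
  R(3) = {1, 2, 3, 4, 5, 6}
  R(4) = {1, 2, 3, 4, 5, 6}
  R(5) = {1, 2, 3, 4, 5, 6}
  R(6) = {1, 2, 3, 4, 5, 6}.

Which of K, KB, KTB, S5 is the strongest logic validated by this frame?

Symmetric (axiom B): yes — every pair in R has its reverse in R.
Reflexive (axiom T): yes — every world is R-related to itself.
Euclidean (axiom 5): yes — any two successors of a common world are R-related.
So F validates K, KB, KTB, S5. The strongest is S5.

S5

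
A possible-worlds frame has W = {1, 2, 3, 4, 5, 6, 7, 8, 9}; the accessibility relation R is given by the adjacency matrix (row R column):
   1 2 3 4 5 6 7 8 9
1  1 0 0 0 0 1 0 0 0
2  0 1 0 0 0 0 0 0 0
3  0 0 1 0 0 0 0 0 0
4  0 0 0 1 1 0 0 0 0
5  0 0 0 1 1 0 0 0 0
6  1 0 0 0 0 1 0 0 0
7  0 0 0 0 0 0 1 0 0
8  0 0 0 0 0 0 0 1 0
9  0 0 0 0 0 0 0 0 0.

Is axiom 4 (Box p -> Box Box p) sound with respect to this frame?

Yes

Axiom 4 corresponds to the accessibility relation being transitive.
Transitive: yes — every two-step R-path is closed by a direct edge.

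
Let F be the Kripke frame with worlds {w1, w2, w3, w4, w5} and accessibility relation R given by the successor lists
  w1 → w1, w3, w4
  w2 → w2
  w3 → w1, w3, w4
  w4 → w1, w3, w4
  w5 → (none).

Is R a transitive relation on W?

Yes

Transitive: yes — every two-step R-path is closed by a direct edge.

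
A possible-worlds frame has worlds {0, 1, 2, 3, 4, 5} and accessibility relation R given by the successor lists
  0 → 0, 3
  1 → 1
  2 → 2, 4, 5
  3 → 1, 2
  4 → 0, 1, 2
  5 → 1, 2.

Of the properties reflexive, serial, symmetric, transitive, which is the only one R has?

Reflexive: no — 3 is not related to itself.
Serial: yes — every world has a successor (e.g. 0 R 0).
Symmetric: no — 0 R 3 but not 3 R 0.
Transitive: no — 0 R 3 and 3 R 1, but not 0 R 1.
Only serial holds.

serial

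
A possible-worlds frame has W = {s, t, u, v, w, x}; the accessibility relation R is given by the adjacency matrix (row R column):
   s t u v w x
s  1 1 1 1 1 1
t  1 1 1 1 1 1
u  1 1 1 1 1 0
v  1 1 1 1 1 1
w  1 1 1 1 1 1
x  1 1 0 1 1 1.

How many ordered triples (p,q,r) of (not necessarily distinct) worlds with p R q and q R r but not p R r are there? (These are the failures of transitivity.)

8

Enumerating: (u,s,x), (u,t,x), (u,v,x), (u,w,x), (x,s,u), (x,t,u), (x,v,u), (x,w,u).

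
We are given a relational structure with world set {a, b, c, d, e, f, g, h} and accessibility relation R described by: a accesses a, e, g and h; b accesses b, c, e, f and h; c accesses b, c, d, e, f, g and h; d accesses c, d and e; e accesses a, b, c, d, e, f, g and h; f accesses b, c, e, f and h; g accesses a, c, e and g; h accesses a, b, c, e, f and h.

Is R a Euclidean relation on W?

No

Euclidean: no — a R g and a R h, but not g R h.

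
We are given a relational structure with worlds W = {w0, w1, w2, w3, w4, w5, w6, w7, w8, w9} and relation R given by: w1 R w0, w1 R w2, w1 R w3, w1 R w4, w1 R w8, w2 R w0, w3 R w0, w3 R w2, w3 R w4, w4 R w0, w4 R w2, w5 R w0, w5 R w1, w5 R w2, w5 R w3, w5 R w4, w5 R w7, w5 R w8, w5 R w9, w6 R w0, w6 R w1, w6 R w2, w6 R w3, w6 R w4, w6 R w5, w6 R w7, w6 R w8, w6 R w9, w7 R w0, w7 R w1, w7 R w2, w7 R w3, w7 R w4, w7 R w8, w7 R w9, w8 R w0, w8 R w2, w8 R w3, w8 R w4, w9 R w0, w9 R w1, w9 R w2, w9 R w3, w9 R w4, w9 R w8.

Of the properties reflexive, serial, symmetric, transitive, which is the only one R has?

Reflexive: no — w0 is not related to itself.
Serial: no — w0 has no R-successor.
Symmetric: no — w1 R w0 but not w0 R w1.
Transitive: yes — every two-step R-path is closed by a direct edge.
Only transitive holds.

transitive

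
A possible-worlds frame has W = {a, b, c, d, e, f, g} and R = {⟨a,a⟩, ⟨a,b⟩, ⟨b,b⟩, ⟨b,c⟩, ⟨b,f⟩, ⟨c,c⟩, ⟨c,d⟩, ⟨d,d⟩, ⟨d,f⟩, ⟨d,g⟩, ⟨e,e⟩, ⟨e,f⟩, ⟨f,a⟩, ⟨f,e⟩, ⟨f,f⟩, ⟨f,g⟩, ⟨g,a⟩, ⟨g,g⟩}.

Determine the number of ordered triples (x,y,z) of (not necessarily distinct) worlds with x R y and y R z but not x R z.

Enumerating: (a,b,c), (a,b,f), (b,c,d), (b,f,a), (b,f,e), (b,f,g), (c,d,f), (c,d,g), (d,f,a), (d,f,e), (d,g,a), (e,f,a), (e,f,g), (f,a,b), (g,a,b).

15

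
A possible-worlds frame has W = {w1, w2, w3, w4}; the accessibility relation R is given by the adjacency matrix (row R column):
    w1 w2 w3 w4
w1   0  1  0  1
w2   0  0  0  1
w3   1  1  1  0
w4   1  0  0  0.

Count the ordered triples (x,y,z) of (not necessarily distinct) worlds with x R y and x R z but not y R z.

Enumerating: (w1,w2,w2), (w1,w4,w2), (w1,w4,w4), (w2,w4,w4), (w3,w1,w1), (w3,w1,w3), (w3,w2,w1), (w3,w2,w2), (w3,w2,w3), (w4,w1,w1).

10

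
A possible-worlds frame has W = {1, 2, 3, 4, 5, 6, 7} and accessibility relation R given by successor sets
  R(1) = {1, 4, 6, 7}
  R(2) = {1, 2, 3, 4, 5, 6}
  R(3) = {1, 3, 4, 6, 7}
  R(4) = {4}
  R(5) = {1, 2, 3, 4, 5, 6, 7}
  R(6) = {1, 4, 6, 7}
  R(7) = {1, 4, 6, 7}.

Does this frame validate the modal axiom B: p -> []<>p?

Axiom B corresponds to the accessibility relation being symmetric.
Symmetric: no — 1 R 4 but not 4 R 1.

No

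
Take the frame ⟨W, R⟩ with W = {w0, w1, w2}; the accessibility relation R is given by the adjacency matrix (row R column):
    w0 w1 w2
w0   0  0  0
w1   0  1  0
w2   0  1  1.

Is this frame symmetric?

No

Symmetric: no — w2 R w1 but not w1 R w2.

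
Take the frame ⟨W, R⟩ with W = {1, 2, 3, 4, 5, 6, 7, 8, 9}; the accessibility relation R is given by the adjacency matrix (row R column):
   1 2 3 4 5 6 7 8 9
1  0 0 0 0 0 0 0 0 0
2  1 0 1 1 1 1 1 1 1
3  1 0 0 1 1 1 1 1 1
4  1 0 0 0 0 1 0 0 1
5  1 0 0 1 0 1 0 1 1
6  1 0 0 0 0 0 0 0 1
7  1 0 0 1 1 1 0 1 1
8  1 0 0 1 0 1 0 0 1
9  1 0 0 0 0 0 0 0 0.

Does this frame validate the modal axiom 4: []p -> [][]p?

Yes

The schema 4 characterises exactly the transitive frames.
Transitive: yes — every two-step R-path is closed by a direct edge.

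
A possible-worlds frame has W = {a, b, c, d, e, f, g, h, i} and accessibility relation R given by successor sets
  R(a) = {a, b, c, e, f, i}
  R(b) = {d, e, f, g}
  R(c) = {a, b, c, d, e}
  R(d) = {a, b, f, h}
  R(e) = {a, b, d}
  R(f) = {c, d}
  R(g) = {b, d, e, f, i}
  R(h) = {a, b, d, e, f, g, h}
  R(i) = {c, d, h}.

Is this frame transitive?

No

Transitive: no — a R b and b R d, but not a R d.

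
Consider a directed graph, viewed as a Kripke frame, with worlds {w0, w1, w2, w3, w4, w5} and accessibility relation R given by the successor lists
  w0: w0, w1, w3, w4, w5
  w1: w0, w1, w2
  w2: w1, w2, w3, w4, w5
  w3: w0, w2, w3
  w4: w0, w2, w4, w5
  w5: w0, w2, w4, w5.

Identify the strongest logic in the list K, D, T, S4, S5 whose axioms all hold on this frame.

Serial (axiom D): yes — every world has a successor (e.g. w0 R w0).
Reflexive (axiom T): yes — every world is R-related to itself.
Transitive (axiom 4): no — w0 R w1 and w1 R w2, but not w0 R w2.
Euclidean (axiom 5): no — w0 R w1 and w0 R w3, but not w1 R w3.
So F validates K, D, T; S4 would additionally require R to be transitive. The strongest is T.

T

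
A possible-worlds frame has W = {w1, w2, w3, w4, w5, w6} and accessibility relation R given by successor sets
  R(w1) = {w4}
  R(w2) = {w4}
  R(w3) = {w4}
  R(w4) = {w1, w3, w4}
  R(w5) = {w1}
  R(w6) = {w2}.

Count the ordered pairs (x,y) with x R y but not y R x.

3

Enumerating: (w2,w4), (w5,w1), (w6,w2).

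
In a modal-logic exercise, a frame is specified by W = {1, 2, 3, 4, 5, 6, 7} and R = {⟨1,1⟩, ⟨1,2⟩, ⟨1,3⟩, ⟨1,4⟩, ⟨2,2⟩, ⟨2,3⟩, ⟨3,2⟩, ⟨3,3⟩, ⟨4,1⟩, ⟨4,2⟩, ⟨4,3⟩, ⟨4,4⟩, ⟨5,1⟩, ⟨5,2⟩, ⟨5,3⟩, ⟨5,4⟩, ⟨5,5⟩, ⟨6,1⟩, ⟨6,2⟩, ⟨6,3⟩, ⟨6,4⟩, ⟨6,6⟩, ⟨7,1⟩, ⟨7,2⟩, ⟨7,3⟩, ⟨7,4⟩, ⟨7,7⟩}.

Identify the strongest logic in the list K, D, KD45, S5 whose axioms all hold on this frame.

Serial (axiom D): yes — every world has a successor (e.g. 1 R 1).
Euclidean (axiom 5): no — 1 R 2 and 1 R 4, but not 2 R 4.
Transitive (axiom 4): yes — every two-step R-path is closed by a direct edge.
Reflexive (axiom T): yes — every world is R-related to itself.
So F validates K, D; KD45 would additionally require R to be Euclidean. The strongest is D.

D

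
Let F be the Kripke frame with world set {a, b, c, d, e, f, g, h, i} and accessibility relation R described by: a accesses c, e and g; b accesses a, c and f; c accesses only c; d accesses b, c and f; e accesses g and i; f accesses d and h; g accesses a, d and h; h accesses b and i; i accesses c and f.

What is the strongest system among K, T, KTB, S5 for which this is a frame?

K

Reflexive (axiom T): no — a is not related to itself.
Symmetric (axiom B): no — a R c but not c R a.
Euclidean (axiom 5): no — a R c and a R e, but not c R e.
So F validates K; T would additionally require R to be reflexive. The strongest is K.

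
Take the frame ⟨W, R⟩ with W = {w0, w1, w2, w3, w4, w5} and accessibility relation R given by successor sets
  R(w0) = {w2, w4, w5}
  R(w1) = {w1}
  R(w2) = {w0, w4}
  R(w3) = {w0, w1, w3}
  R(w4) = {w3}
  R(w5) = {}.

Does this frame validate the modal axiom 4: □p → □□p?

By correspondence theory, 4 is valid on a frame iff R is transitive.
Transitive: no — w0 R w4 and w4 R w3, but not w0 R w3.

No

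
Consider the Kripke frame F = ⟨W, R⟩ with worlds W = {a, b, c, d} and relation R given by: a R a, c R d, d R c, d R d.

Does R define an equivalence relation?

Reflexive: no — b is not related to itself.
Symmetric: yes — every pair in R has its reverse in R.
Transitive: no — c R d and d R c, but not c R c.
So R is not an equivalence relation.

No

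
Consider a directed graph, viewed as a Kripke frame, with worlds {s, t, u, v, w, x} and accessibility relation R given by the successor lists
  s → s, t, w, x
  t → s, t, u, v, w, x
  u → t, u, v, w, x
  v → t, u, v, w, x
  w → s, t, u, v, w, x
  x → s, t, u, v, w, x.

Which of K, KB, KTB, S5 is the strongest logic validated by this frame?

KTB

Symmetric (axiom B): yes — every pair in R has its reverse in R.
Reflexive (axiom T): yes — every world is R-related to itself.
Euclidean (axiom 5): no — t R s and t R u, but not s R u.
So F validates K, KB, KTB; S5 would additionally require R to be Euclidean. The strongest is KTB.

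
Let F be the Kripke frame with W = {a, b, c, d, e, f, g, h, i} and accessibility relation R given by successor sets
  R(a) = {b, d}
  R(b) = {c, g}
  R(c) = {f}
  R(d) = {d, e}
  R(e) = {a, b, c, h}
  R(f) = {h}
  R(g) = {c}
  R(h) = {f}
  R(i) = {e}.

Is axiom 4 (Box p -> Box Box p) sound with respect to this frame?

No

The schema 4 characterises exactly the transitive frames.
Transitive: no — a R b and b R c, but not a R c.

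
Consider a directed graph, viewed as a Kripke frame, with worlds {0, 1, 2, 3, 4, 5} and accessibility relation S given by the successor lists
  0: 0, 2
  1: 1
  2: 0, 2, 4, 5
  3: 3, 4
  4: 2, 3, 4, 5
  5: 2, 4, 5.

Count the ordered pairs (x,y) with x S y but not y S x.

S is symmetric; there are no such tuples.

0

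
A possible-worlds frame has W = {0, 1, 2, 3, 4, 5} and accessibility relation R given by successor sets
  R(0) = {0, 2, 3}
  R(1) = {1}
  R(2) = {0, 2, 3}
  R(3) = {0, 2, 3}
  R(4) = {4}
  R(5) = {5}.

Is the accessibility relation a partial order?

Reflexive: yes — every world is R-related to itself.
Transitive: yes — every two-step R-path is closed by a direct edge.
Antisymmetric: no — 0 R 2 and 2 R 0 with 0 ≠ 2.
So R is not a partial order.

No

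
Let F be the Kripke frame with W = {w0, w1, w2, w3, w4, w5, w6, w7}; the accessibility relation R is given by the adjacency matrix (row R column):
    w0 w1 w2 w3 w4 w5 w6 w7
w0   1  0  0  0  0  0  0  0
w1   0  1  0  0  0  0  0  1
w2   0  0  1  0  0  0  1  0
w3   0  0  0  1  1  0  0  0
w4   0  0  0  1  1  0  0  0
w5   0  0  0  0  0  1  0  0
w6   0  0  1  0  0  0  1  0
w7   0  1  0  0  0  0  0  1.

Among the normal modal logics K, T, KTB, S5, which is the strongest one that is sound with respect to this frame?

Reflexive (axiom T): yes — every world is R-related to itself.
Symmetric (axiom B): yes — every pair in R has its reverse in R.
Euclidean (axiom 5): yes — any two successors of a common world are R-related.
So F validates K, T, KTB, S5. The strongest is S5.

S5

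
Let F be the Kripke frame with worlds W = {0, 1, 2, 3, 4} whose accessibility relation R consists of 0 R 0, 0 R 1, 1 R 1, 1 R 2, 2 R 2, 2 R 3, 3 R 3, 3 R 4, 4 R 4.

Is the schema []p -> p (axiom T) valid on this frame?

Axiom T corresponds to the accessibility relation being reflexive.
Reflexive: yes — every world is R-related to itself.

Yes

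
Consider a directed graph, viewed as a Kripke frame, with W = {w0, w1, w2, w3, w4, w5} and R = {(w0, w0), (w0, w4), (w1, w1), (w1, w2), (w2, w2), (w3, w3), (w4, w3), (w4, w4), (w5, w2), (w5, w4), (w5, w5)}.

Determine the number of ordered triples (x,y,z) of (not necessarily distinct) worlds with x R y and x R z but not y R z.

7

Enumerating: (w0,w4,w0), (w1,w2,w1), (w4,w3,w4), (w5,w2,w4), (w5,w2,w5), (w5,w4,w2), (w5,w4,w5).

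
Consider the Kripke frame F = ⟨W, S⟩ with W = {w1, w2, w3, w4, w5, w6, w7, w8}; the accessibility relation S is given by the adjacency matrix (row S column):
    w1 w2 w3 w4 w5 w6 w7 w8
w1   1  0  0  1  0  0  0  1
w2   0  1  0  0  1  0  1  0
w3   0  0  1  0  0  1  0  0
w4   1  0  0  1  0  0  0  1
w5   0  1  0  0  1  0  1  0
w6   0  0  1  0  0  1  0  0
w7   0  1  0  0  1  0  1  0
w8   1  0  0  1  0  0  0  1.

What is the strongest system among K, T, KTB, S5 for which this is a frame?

S5

Reflexive (axiom T): yes — every world is S-related to itself.
Symmetric (axiom B): yes — every pair in S has its reverse in S.
Euclidean (axiom 5): yes — any two successors of a common world are S-related.
So F validates K, T, KTB, S5. The strongest is S5.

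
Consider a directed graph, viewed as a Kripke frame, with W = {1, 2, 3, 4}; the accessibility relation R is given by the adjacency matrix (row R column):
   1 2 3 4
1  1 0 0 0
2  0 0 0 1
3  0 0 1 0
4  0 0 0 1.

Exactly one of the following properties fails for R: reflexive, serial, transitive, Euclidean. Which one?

Reflexive: no — 2 is not related to itself.
Serial: yes — every world has a successor (e.g. 1 R 1).
Transitive: yes — every two-step R-path is closed by a direct edge.
Euclidean: yes — any two successors of a common world are R-related.
Only reflexive fails.

reflexive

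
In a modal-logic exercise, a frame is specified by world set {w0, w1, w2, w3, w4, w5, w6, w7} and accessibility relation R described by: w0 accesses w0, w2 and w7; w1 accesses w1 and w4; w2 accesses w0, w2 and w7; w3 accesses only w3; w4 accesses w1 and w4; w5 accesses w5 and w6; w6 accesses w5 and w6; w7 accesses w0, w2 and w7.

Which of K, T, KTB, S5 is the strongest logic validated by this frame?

Reflexive (axiom T): yes — every world is R-related to itself.
Symmetric (axiom B): yes — every pair in R has its reverse in R.
Euclidean (axiom 5): yes — any two successors of a common world are R-related.
So F validates K, T, KTB, S5. The strongest is S5.

S5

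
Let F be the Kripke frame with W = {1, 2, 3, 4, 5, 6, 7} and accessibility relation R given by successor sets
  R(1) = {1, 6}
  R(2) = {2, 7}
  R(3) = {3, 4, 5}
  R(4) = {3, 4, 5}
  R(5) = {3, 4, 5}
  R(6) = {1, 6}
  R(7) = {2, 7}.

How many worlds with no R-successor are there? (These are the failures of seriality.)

R is serial; there are no such worlds.

0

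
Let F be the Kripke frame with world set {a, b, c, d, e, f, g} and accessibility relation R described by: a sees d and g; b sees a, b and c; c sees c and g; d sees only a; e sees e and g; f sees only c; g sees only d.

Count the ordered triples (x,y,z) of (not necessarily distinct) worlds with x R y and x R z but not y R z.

Enumerating: (a,d,d), (a,d,g), (a,g,g), (b,a,a), (b,a,b), (b,a,c), (b,c,a), (b,c,b), (c,g,c), (c,g,g), (d,a,a), (e,g,e), (e,g,g), (g,d,d).

14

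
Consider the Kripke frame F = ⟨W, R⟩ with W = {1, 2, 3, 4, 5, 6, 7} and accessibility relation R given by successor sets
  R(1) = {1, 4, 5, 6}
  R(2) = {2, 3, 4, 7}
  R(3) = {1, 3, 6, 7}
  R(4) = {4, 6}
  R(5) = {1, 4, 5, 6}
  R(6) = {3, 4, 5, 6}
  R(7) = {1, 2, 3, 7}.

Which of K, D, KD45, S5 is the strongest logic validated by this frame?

D

Serial (axiom D): yes — every world has a successor (e.g. 1 R 1).
Euclidean (axiom 5): no — 1 R 4 and 1 R 5, but not 4 R 5.
Transitive (axiom 4): no — 1 R 6 and 6 R 3, but not 1 R 3.
Reflexive (axiom T): yes — every world is R-related to itself.
So F validates K, D; KD45 would additionally require R to be Euclidean and transitive. The strongest is D.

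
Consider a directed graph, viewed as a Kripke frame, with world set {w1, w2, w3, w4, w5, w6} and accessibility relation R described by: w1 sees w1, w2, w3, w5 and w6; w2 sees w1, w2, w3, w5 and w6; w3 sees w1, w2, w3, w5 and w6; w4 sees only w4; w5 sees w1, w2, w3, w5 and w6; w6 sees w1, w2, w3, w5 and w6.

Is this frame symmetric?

Symmetric: yes — every pair in R has its reverse in R.

Yes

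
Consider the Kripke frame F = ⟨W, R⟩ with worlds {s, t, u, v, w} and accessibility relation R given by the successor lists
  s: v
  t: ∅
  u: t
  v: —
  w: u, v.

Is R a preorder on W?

No

Reflexive: no — s is not related to itself.
Transitive: no — w R u and u R t, but not w R t.
So R is not a preorder.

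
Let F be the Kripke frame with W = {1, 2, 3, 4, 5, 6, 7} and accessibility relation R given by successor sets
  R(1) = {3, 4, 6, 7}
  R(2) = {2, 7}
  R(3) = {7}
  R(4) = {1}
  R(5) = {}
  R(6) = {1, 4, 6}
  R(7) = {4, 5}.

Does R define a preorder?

No

Reflexive: no — 1 is not related to itself.
Transitive: no — 1 R 7 and 7 R 5, but not 1 R 5.
So R is not a preorder.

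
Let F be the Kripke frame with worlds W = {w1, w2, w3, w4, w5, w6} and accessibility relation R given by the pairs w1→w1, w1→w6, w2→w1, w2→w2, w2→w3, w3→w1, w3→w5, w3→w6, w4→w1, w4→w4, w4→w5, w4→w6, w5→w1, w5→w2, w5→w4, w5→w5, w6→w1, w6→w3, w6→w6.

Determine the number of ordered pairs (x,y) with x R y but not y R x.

Enumerating: (w2,w1), (w2,w3), (w3,w1), (w3,w5), (w4,w1), (w4,w6), (w5,w1), (w5,w2).

8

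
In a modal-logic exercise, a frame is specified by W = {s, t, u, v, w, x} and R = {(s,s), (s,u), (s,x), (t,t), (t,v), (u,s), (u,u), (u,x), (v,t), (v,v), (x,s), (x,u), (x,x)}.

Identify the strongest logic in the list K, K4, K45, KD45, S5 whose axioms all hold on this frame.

Transitive (axiom 4): yes — every two-step R-path is closed by a direct edge.
Euclidean (axiom 5): yes — any two successors of a common world are R-related.
Serial (axiom D): no — w has no R-successor.
Reflexive (axiom T): no — w is not related to itself.
So F validates K, K4, K45; KD45 would additionally require R to be serial. The strongest is K45.

K45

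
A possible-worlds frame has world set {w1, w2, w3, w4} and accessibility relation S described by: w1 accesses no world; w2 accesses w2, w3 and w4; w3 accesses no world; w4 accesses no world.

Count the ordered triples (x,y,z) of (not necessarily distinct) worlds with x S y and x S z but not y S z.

Enumerating: (w2,w3,w2), (w2,w3,w3), (w2,w3,w4), (w2,w4,w2), (w2,w4,w3), (w2,w4,w4).

6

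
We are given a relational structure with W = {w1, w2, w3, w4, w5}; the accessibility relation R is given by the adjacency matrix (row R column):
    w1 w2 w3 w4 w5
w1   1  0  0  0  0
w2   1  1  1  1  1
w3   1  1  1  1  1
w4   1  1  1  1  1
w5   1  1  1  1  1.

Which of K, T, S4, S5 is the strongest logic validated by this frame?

Reflexive (axiom T): yes — every world is R-related to itself.
Transitive (axiom 4): yes — every two-step R-path is closed by a direct edge.
Euclidean (axiom 5): no — w2 R w1 and w2 R w3, but not w1 R w3.
So F validates K, T, S4; S5 would additionally require R to be Euclidean. The strongest is S4.

S4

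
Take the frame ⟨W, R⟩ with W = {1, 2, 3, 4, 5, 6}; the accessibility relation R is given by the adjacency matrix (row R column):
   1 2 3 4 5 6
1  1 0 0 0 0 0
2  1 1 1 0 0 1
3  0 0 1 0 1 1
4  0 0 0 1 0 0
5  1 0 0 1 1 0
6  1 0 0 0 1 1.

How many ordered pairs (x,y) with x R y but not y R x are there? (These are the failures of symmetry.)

Enumerating: (2,1), (2,3), (2,6), (3,5), (3,6), (5,1), (5,4), (6,1), (6,5).

9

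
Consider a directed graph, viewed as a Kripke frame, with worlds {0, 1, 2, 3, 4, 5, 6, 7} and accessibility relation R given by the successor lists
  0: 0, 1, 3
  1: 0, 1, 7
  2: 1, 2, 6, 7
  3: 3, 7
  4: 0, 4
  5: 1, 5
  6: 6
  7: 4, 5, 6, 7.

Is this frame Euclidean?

Euclidean: no — 0 R 1 and 0 R 3, but not 1 R 3.

No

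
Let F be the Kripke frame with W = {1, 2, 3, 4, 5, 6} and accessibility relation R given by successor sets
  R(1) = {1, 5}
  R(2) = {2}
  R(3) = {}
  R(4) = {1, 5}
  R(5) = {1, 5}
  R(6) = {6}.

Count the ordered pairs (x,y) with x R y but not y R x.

2

Enumerating: (4,1), (4,5).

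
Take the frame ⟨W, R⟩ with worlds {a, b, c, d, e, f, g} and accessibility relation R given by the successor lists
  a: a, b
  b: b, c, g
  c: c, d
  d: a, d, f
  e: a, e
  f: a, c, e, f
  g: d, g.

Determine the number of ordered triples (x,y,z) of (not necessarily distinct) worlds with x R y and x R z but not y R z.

19

Enumerating: (a,b,a), (b,c,b), (b,c,g), (b,g,b), (b,g,c), (c,d,c), (d,a,d), (d,a,f), (d,f,d), (e,a,e), (f,a,c), (f,a,e), … and 7 more.
Total: 19.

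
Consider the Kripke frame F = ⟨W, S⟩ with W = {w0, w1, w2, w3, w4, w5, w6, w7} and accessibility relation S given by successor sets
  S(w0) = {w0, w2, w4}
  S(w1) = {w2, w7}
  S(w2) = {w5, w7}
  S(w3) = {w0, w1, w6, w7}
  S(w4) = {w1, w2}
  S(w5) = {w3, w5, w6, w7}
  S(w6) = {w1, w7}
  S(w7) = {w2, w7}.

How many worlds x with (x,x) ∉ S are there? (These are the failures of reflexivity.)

5

Enumerating: w1, w2, w3, w4, w6.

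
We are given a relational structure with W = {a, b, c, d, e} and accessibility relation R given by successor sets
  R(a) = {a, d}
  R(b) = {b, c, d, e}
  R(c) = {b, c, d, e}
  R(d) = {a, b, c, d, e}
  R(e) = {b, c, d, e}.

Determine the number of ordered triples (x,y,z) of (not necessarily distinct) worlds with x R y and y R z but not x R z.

Enumerating: (a,d,b), (a,d,c), (a,d,e), (b,d,a), (c,d,a), (e,d,a).

6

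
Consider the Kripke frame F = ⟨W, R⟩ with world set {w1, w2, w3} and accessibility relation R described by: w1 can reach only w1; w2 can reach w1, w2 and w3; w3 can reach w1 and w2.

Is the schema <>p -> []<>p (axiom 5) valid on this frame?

No

Axiom 5 corresponds to the accessibility relation being Euclidean.
Euclidean: no — w2 R w1 and w2 R w3, but not w1 R w3.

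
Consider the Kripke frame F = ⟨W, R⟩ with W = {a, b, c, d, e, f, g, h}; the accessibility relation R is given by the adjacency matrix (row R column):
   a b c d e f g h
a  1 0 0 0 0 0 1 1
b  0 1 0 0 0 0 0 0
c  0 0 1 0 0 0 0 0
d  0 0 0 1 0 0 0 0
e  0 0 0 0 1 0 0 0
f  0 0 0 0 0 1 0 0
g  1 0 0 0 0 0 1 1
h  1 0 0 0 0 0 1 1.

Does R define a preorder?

Yes

Reflexive: yes — every world is R-related to itself.
Transitive: yes — every two-step R-path is closed by a direct edge.
So R is a preorder.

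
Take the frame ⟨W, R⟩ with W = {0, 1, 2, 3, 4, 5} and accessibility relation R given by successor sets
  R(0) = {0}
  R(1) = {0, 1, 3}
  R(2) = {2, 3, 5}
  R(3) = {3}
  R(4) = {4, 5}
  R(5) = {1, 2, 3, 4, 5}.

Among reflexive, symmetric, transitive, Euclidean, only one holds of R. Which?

Reflexive: yes — every world is R-related to itself.
Symmetric: no — 1 R 0 but not 0 R 1.
Transitive: no — 2 R 5 and 5 R 1, but not 2 R 1.
Euclidean: no — 1 R 0 and 1 R 3, but not 0 R 3.
Only reflexive holds.

reflexive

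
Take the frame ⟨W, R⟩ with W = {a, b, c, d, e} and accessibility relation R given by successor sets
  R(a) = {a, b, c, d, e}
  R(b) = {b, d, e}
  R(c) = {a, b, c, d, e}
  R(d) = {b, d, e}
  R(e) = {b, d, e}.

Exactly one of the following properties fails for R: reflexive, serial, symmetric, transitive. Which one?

Reflexive: yes — every world is R-related to itself.
Serial: yes — every world has a successor (e.g. a R a).
Symmetric: no — a R b but not b R a.
Transitive: yes — every two-step R-path is closed by a direct edge.
Only symmetric fails.

symmetric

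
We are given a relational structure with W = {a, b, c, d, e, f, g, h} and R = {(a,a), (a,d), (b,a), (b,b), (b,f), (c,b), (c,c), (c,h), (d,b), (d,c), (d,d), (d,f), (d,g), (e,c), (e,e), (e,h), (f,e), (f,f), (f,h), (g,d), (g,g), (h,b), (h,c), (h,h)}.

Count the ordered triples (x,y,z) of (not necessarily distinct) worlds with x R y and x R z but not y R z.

Enumerating: (a,d,a), (b,a,b), (b,a,f), (b,f,a), (b,f,b), (c,b,c), (c,b,h), (d,b,c), (d,b,d), (d,b,g), (d,c,d), (d,c,f), … and 15 more.
Total: 27.

27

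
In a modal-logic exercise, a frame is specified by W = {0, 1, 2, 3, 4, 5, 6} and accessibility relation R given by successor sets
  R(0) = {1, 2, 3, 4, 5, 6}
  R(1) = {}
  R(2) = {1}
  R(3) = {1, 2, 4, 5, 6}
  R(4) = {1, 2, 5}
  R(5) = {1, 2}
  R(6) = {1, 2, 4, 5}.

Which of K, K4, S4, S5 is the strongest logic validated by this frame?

K4

Transitive (axiom 4): yes — every two-step R-path is closed by a direct edge.
Reflexive (axiom T): no — 0 is not related to itself.
Euclidean (axiom 5): no — 0 R 1 and 0 R 2, but not 1 R 2.
So F validates K, K4; S4 would additionally require R to be reflexive. The strongest is K4.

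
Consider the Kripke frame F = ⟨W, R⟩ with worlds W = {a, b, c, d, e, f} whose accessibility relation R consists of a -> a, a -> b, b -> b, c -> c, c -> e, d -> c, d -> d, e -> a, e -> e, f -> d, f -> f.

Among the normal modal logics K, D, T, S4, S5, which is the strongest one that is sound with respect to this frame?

Serial (axiom D): yes — every world has a successor (e.g. a R a).
Reflexive (axiom T): yes — every world is R-related to itself.
Transitive (axiom 4): no — c R e and e R a, but not c R a.
Euclidean (axiom 5): no — a R b and a R a, but not b R a.
So F validates K, D, T; S4 would additionally require R to be transitive. The strongest is T.

T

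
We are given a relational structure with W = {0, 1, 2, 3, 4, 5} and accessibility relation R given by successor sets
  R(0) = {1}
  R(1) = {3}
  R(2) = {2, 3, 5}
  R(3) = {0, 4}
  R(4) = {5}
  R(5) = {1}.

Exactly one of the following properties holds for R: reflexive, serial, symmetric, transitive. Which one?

Reflexive: no — 0 is not related to itself.
Serial: yes — every world has a successor (e.g. 0 R 1).
Symmetric: no — 0 R 1 but not 1 R 0.
Transitive: no — 0 R 1 and 1 R 3, but not 0 R 3.
Only serial holds.

serial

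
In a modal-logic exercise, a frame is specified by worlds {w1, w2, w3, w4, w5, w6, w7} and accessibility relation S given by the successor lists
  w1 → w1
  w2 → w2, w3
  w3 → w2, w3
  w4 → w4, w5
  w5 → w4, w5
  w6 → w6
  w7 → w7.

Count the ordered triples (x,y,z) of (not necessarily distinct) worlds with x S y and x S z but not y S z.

S is Euclidean; there are no such tuples.

0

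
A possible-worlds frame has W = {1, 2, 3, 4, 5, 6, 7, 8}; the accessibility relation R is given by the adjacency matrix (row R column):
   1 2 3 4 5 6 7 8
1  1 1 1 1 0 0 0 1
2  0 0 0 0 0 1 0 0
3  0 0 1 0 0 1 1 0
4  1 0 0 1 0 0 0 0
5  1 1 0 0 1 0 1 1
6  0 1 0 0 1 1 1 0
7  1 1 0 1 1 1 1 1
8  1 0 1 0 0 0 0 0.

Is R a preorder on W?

Reflexive: no — 2 is not related to itself.
Transitive: no — 1 R 2 and 2 R 6, but not 1 R 6.
So R is not a preorder.

No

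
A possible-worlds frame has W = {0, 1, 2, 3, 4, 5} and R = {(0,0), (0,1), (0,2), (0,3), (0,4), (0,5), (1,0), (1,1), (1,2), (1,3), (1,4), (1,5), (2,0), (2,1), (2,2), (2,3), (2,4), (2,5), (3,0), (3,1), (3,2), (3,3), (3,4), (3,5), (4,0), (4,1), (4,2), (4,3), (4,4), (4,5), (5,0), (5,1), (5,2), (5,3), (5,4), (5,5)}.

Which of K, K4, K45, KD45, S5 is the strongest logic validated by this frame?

S5

Transitive (axiom 4): yes — every two-step R-path is closed by a direct edge.
Euclidean (axiom 5): yes — any two successors of a common world are R-related.
Serial (axiom D): yes — every world has a successor (e.g. 0 R 0).
Reflexive (axiom T): yes — every world is R-related to itself.
So F validates K, K4, K45, KD45, S5. The strongest is S5.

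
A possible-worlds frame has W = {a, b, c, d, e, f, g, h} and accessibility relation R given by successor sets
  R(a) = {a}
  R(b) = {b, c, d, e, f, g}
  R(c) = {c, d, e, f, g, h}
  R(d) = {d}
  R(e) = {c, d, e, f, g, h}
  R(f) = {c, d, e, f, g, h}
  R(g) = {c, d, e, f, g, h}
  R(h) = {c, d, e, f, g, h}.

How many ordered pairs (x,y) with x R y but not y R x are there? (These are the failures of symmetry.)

Enumerating: (b,c), (b,d), (b,e), (b,f), (b,g), (c,d), (e,d), (f,d), (g,d), (h,d).

10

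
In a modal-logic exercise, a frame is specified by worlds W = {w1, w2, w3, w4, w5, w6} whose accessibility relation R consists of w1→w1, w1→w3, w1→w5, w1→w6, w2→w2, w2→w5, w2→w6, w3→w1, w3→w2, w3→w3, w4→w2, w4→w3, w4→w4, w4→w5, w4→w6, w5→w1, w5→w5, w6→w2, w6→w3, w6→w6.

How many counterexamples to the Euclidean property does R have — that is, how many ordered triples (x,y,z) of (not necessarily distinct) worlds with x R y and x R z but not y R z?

25

Enumerating: (w1,w3,w5), (w1,w3,w6), (w1,w5,w3), (w1,w5,w6), (w1,w6,w1), (w1,w6,w5), (w2,w5,w2), (w2,w5,w6), (w2,w6,w5), (w3,w1,w2), (w3,w2,w1), (w3,w2,w3), … and 13 more.
Total: 25.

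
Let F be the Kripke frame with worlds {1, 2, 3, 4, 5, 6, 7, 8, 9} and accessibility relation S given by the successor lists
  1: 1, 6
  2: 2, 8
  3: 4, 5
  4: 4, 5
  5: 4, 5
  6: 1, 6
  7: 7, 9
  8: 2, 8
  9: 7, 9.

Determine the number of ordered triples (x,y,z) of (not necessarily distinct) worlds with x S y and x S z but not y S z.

S is Euclidean; there are no such tuples.

0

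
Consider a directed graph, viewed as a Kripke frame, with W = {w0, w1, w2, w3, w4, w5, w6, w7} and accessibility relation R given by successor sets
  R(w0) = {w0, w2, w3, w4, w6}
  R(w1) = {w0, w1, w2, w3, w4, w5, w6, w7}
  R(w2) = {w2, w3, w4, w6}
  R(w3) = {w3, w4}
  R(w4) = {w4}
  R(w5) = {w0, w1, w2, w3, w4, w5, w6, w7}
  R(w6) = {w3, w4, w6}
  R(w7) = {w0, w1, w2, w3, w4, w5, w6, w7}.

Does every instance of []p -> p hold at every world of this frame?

By correspondence theory, T is valid on a frame iff R is reflexive.
Reflexive: yes — every world is R-related to itself.

Yes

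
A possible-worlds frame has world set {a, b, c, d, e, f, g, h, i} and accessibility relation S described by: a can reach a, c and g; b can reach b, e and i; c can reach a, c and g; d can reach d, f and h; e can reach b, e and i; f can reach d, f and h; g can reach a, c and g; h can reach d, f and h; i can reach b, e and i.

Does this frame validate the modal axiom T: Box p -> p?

By correspondence theory, T is valid on a frame iff S is reflexive.
Reflexive: yes — every world is S-related to itself.

Yes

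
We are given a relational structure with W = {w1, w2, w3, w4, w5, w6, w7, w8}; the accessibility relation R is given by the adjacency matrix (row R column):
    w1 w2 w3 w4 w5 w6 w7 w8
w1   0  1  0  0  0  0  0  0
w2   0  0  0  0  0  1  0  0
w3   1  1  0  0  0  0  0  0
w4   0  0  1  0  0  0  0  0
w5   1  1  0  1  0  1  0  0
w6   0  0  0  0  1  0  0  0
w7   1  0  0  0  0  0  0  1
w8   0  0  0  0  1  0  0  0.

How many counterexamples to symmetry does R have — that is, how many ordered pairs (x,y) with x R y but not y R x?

11

Enumerating: (w1,w2), (w2,w6), (w3,w1), (w3,w2), (w4,w3), (w5,w1), (w5,w2), (w5,w4), (w7,w1), (w7,w8), (w8,w5).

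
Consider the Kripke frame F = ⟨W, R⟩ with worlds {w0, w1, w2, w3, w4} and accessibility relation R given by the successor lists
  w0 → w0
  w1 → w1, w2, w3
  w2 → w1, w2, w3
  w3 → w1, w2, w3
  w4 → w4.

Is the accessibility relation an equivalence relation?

Reflexive: yes — every world is R-related to itself.
Symmetric: yes — every pair in R has its reverse in R.
Transitive: yes — every two-step R-path is closed by a direct edge.
So R is an equivalence relation.

Yes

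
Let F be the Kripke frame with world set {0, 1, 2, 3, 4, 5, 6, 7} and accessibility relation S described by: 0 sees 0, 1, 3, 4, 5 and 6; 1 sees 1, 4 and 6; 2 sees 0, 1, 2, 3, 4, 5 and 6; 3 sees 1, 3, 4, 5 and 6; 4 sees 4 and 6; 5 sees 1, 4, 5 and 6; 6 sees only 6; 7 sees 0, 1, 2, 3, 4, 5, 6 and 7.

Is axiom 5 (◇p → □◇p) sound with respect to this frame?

Axiom 5 corresponds to the accessibility relation being Euclidean.
Euclidean: no — 0 S 1 and 0 S 3, but not 1 S 3.

No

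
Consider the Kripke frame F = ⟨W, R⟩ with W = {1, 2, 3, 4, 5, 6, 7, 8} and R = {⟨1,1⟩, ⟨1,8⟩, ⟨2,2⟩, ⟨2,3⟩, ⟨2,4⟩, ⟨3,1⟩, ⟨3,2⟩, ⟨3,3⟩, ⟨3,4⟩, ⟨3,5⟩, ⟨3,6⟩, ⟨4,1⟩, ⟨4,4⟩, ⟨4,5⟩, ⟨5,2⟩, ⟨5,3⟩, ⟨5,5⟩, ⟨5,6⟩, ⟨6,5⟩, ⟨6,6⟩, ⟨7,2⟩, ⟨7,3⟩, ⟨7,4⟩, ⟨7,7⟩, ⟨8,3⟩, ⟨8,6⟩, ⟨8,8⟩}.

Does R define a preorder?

Reflexive: yes — every world is R-related to itself.
Transitive: no — 1 R 8 and 8 R 3, but not 1 R 3.
So R is not a preorder.

No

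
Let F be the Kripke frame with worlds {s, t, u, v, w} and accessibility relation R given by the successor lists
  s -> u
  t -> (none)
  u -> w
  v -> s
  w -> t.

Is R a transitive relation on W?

No

Transitive: no — s R u and u R w, but not s R w.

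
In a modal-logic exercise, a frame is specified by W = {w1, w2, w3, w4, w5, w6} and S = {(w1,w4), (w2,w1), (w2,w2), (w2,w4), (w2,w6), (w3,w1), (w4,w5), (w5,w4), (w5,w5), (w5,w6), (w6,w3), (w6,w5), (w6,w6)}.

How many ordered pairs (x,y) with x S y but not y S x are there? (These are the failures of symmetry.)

6

Enumerating: (w1,w4), (w2,w1), (w2,w4), (w2,w6), (w3,w1), (w6,w3).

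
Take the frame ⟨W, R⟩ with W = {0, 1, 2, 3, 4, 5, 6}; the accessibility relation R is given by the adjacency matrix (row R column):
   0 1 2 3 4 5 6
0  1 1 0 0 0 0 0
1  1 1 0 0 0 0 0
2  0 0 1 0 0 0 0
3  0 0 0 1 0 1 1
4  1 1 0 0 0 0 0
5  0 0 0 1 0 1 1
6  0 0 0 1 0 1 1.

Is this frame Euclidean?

Euclidean: yes — any two successors of a common world are R-related.

Yes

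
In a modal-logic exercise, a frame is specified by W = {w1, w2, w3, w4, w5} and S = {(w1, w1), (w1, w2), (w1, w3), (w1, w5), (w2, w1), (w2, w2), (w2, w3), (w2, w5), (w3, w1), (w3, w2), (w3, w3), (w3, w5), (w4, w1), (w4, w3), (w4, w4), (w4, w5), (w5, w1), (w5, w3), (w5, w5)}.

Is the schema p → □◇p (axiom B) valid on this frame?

The schema B characterises exactly the symmetric frames.
Symmetric: no — w2 S w5 but not w5 S w2.

No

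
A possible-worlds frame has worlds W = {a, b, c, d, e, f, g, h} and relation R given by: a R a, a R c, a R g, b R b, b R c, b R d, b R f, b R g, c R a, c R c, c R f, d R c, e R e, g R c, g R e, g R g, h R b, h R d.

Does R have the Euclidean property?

Euclidean: no — a R c and a R g, but not c R g.

No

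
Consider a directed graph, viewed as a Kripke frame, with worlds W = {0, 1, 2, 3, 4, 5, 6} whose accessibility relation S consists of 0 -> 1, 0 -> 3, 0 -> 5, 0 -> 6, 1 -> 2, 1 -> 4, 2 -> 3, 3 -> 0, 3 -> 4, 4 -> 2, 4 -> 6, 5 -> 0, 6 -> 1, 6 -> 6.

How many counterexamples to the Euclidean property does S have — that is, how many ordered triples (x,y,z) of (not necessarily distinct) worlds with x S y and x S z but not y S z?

28

Enumerating: (0,1,1), (0,1,3), (0,1,5), (0,1,6), (0,3,1), (0,3,3), (0,3,5), (0,3,6), (0,5,1), (0,5,3), (0,5,5), (0,5,6), … and 16 more.
Total: 28.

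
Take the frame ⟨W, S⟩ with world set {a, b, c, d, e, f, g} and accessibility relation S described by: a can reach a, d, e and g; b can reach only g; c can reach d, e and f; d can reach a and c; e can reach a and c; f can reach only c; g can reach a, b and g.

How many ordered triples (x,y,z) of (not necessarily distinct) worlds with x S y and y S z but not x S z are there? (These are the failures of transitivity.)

Enumerating: (a,d,c), (a,e,c), (a,g,b), (b,g,a), (b,g,b), (c,d,a), (c,d,c), (c,e,a), (c,e,c), (c,f,c), (d,a,d), (d,a,e), … and 15 more.
Total: 27.

27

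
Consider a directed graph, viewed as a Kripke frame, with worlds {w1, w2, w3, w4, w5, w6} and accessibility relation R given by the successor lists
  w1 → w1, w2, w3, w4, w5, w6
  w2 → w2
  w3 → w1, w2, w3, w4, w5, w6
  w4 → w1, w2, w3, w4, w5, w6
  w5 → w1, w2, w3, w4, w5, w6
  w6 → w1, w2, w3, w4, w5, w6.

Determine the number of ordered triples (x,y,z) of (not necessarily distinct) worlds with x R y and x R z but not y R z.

25

Enumerating: (w1,w2,w1), (w1,w2,w3), (w1,w2,w4), (w1,w2,w5), (w1,w2,w6), (w3,w2,w1), (w3,w2,w3), (w3,w2,w4), (w3,w2,w5), (w3,w2,w6), (w4,w2,w1), (w4,w2,w3), … and 13 more.
Total: 25.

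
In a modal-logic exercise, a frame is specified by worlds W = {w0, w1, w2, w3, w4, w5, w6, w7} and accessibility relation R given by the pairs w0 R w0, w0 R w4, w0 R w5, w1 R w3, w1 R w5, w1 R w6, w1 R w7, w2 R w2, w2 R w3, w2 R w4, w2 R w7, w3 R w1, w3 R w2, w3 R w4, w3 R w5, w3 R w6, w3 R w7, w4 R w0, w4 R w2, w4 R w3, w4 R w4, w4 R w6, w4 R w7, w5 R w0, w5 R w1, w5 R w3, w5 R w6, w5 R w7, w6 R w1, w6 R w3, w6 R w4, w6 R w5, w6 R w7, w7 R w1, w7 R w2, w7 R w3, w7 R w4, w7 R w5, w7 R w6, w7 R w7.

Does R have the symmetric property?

Symmetric: yes — every pair in R has its reverse in R.

Yes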